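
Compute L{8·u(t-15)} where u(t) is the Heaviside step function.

L{u(t-a)} = e^(-as)/s. Here a=15, so L{u(t-15)} = e^(-15s)/s, and L{8·u(t-15)} = 8·e^(-15s)/s

Final answer: 8·e^(-15s)/s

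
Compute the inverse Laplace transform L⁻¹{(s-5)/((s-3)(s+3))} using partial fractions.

Using partial fractions, f(t) = (-2e^(3t) + 8e^(-3t))/6

Final answer: (-2e^(3t) + 8e^(-3t))/6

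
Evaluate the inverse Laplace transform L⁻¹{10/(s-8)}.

L⁻¹{1/(s-a)} = e^(at), so L⁻¹{1/(s-8)} = e^(8t), and L⁻¹{10/(s-8)} = 10·e^(8t)

Final answer: 10·e^(8t)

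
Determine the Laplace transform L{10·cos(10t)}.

L{cos(ωt)} = s/(s² + ω²), so L{cos(10t)} = s/(s² + 100). Then L{10·cos(10t)} = 10·s/(s² + 100) = 10s/(s² + 100)

Final answer: 10s/(s² + 100)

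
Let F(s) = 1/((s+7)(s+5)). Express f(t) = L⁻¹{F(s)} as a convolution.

1/((s+7)(s+5)) = (1/(s+7))·(1/(s+5)) = L{e^(-7t)}·L{e^(-5t)}. So f(t) = e^(-7t)*e^(-5t) = ∫₀ᵗ e^(-7τ)·e^(-5(t-τ)) dτ

Final answer: ∫₀ᵗ e^(-7τ)·e^(-5(t-τ)) dτ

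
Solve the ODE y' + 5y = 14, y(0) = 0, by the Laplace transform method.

sY + 5Y = 14/s. Y = 14/(s(s+5)). Partial fractions: Y = 14/5/s - 14/5/(s+5)

Final answer: y(t) = 14/5(1 - e^(-5t))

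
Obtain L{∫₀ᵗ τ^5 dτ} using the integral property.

L{∫₀ᵗ f(τ)dτ} = F(s)/s with f(t) = t^5. F(s) = 120/s^6, so L{∫₀ᵗ τ^5 dτ} = (120/s^6)/s = 120/s^7. (Check: ∫₀ᵗ τ^5 dτ = t^6/6.)

Final answer: 120/s^7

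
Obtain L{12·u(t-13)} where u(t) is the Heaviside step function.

L{u(t-a)} = e^(-as)/s. Here a=13, so L{u(t-13)} = e^(-13s)/s, and L{12·u(t-13)} = 12·e^(-13s)/s

Final answer: 12·e^(-13s)/s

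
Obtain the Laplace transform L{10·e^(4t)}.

L{e^(at)} = 1/(s-a), so L{e^(4t)} = 1/(s-4). Then L{10·e^(4t)} = 10/(s-4)

Final answer: 10/(s-4)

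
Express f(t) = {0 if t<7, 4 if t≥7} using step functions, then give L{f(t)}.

f(t) = 4·u(t-7). L{u(t-7)} = e^(-7s)/s, so L{f(t)} = 4·e^(-7s)/s

Final answer: 4·e^(-7s)/s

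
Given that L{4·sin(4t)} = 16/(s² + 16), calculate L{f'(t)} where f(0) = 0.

L{f'(t)} = s·F(s) - f(0) = s·16/(s² + 16) - 0 = 16s/(s² + 16)

Final answer: 16s/(s² + 16)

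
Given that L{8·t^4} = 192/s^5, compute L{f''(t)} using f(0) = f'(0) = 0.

L{f''(t)} = s²F(s) - sf(0) - f'(0) = s²·192/s^5 - 0 - 0 = 192/s^3

Final answer: 192/s^3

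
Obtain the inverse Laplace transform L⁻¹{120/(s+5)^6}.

L⁻¹{n!/(s-a)^(n+1)} = t^n·e^(at), so L⁻¹{120/(s+5)^6} = t^5·e^(-5t)

Final answer: t^5·e^(-5t)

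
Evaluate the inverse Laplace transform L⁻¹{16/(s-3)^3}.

L⁻¹{n!/(s-a)^(n+1)} = t^n·e^(at) with n=2, a=3. So L⁻¹{2/(s-3)^3} = t^2·e^(3t), and L⁻¹{16/(s-3)^3} = (16/2)·t^2·e^(3t) = 8·t^2·e^(3t)

Final answer: 8·t^2·e^(3t)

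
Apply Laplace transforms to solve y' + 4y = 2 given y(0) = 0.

sY + 4Y = 2/s. Y = 2/(s(s+4)). Partial fractions: Y = 1/2/s - 1/2/(s+4)

Final answer: y(t) = 1/2(1 - e^(-4t))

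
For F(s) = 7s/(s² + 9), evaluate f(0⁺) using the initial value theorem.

f(0⁺) = lim_{s→∞} s·7s/(s² + 9) = lim_{s→∞} 7s²/(s² + 9) = 7

Final answer: 7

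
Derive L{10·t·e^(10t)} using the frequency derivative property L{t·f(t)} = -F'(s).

L{e^(10t)} = 1/(s-10). By frequency derivative: L{t·e^(10t)} = -d/ds[1/(s-10)] = -(-1)/(s-10)² = 1/(s-10)². Then L{10·t·e^(10t)} = 10·1/(s-10)² = 10/(s-10)²

Final answer: 10/(s-10)²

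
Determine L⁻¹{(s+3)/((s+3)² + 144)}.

Using frequency shift: L⁻¹{(s-a)/((s-a)² + b²)} = e^(at)cos(bt). Here a=-3, b=12

Final answer: e^(-3t)·cos(12t)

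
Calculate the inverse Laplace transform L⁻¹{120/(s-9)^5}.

L⁻¹{n!/(s-a)^(n+1)} = t^n·e^(at) with n=4, a=9. So L⁻¹{24/(s-9)^5} = t^4·e^(9t), and L⁻¹{120/(s-9)^5} = (120/24)·t^4·e^(9t) = 5·t^4·e^(9t)

Final answer: 5·t^4·e^(9t)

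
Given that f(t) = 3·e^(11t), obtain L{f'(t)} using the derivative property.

f(0) = 3, F(s) = 3/(s-11). L{f'(t)} = s·F(s) - f(0) = 3s/(s-11) - 3 = (3s - 3(s-11))/(s-11) = 33/(s-11)

Final answer: 33/(s-11)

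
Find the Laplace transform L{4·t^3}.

L{t^n} = n!/s^(n+1), so L{t^3} = 6/s^4. Then L{4·t^3} = 4·6/s^4 = 24/s^4

Final answer: 24/s^4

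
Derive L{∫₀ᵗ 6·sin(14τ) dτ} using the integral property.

L{∫₀ᵗ f(τ)dτ} = F(s)/s with F(s) = 84/(s² + 196), so the result is (84/(s² + 196))/s = 84/(s(s² + 196))

Final answer: 84/(s(s² + 196))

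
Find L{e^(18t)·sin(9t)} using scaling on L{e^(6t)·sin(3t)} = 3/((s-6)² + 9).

Scaling with a=3: L{e^(18t)·sin(9t)} = (1/3) · 3/((s/3-6)² + 9). Simplifying: 9/((s-18)² + 81)

Final answer: 9/((s-18)² + 81)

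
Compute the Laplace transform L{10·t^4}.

L{t^n} = n!/s^(n+1), so L{t^4} = 24/s^5. Then L{10·t^4} = 10·24/s^5 = 240/s^5

Final answer: 240/s^5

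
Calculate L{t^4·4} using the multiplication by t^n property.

L{4} = 4/s. d^1/ds^1[1/s] = -1/s². d^2/ds^2[1/s] = 2/s^3. d^3/ds^3[1/s] = -6/s^4. d^4/ds^4[1/s] = 24/s^5. So L{t^4} = (-1)^{4}·24/s^5 = 24/s^5. Then L{t^4·4} = 4·24/s^5 = 96/s^5

Final answer: 96/s^5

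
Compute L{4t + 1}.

L{4t + 1} = 4·L{t} + L{1} = 4/s² + 1/s

Final answer: 4/s² + 1/s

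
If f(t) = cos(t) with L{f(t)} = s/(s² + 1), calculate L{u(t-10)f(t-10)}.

Time shift theorem: L{u(t-a)f(t-a)} = e^(-as)F(s). Here a=10, F(s) = s/(s² + 1), so L{u(t-10)f(t-10)} = e^(-10s)·s/(s² + 1)

Final answer: e^(-10s)·s/(s² + 1)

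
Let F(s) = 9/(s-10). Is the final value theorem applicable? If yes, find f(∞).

sF(s) = 9s/(s-10) has a pole at s = 10 in the right half-plane. Theorem does NOT apply (unstable system; f(t) = 9·e^(10t) grows without bound).

Final answer: Not applicable (unstable)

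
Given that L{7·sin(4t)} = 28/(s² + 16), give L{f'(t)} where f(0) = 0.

L{f'(t)} = s·F(s) - f(0) = s·28/(s² + 16) - 0 = 28s/(s² + 16)

Final answer: 28s/(s² + 16)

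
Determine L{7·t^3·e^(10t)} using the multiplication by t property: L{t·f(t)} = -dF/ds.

Using L{t^n·e^(at)} = n!/(s-a)^(n+1), L{t^3·e^(10t)} = 6/(s-10)^4, so L{7·t^3·e^(10t)} = 7·6/(s-10)^4 = 42/(s-10)^4

Final answer: 42/(s-10)^4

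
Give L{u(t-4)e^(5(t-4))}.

u(t-a)f(t-a) with f(t)=e^(5t). L{e^(5t)} = 1/(s-5). By time shift: e^(-4s)/(s-5)

Final answer: e^(-4s)/(s-5)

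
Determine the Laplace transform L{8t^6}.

L{8t^6} = 8 · L{t^6} = 8 · 720/s^7 = 5760/s^7

Final answer: 5760/s^7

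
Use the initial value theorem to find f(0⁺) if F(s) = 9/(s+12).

f(0⁺) = lim_{s→∞} s·9/(s+12) = lim_{s→∞} 9s/(s+12) = 9

Final answer: 9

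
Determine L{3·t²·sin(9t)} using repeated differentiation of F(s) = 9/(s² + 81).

F(s) = 9/(s² + 81). F'(s) = -18s/(s² + 81)². F''(s) = -18(81 - 3s²)/(s² + 81)³ = (54s² - 1458)/(s² + 81)³. So L{t²·sin(9t)} = (-1)² F''(s) = (54s² - 1458)/(s² + 81)³. Then L{3·t²·sin(9t)} = 3·(54s² - 1458)/(s² + 81)³ = (162s² - 4374)/(s² + 81)³

Final answer: (162s² - 4374)/(s² + 81)³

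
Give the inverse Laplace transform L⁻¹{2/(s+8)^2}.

L⁻¹{n!/(s-a)^(n+1)} = t^n·e^(at) with n=1, a=-8. So L⁻¹{1/(s+8)^2} = t·e^(-8t), and L⁻¹{2/(s+8)^2} = (2/1)·t·e^(-8t) = 2·t·e^(-8t)

Final answer: 2·t·e^(-8t)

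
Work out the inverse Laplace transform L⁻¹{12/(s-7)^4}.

L⁻¹{n!/(s-a)^(n+1)} = t^n·e^(at) with n=3, a=7. So L⁻¹{6/(s-7)^4} = t^3·e^(7t), and L⁻¹{12/(s-7)^4} = (12/6)·t^3·e^(7t) = 2·t^3·e^(7t)

Final answer: 2·t^3·e^(7t)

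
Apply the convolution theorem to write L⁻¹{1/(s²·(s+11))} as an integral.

1/(s²·(s+11)) = (1/s^2)·(1/(s+11)) = L{t}·L{e^(-11t)}. So f(t) = t*e^(-11t) = ∫₀ᵗ τ·e^(-11(t-τ)) dτ

Final answer: ∫₀ᵗ τ·e^(-11(t-τ)) dτ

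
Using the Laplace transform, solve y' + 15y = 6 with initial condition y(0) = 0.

sY + 15Y = 6/s. Y = 6/(s(s+15)). Partial fractions: Y = 2/5/s - 2/5/(s+15)

Final answer: y(t) = 2/5(1 - e^(-15t))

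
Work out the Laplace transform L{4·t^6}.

L{t^n} = n!/s^(n+1), so L{t^6} = 720/s^7. Then L{4·t^6} = 4·720/s^7 = 2880/s^7

Final answer: 2880/s^7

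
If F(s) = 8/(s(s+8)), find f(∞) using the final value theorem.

f(∞) = lim_{s→0} s·8/(s(s+8)) = lim_{s→0} 8/(s+8) = 8/8 = 1

Final answer: 1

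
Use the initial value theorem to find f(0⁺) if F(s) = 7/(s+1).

f(0⁺) = lim_{s→∞} s·7/(s+1) = lim_{s→∞} 7s/(s+1) = 7

Final answer: 7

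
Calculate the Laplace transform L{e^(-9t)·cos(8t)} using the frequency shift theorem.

Frequency shift: L{e^(at)f(t)} = F(s-a). L{e^(-9t)·cos(8t)} = (s+9)/((s+9)² + 64)

Final answer: (s+9)/((s+9)² + 64)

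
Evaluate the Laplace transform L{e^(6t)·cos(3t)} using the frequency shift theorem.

Frequency shift: L{e^(at)f(t)} = F(s-a). L{e^(6t)·cos(3t)} = (s-6)/((s-6)² + 9)

Final answer: (s-6)/((s-6)² + 9)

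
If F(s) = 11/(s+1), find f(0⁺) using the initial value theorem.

f(0⁺) = lim_{s→∞} s·11/(s+1) = lim_{s→∞} 11s/(s+1) = 11

Final answer: 11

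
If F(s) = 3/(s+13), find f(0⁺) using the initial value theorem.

f(0⁺) = lim_{s→∞} s·3/(s+13) = lim_{s→∞} 3s/(s+13) = 3

Final answer: 3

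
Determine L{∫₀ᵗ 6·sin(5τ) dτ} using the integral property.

L{∫₀ᵗ f(τ)dτ} = F(s)/s with F(s) = 30/(s² + 25), so the result is (30/(s² + 25))/s = 30/(s(s² + 25))

Final answer: 30/(s(s² + 25))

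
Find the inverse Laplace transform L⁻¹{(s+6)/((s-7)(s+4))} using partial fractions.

Using partial fractions, f(t) = (13e^(7t) - 2e^(-4t))/11

Final answer: (13e^(7t) - 2e^(-4t))/11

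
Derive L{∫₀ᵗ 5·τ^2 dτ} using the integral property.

L{∫₀ᵗ f(τ)dτ} = F(s)/s with f(t) = 5t^2. F(s) = 10/s^3, so L{∫₀ᵗ 5·τ^2 dτ} = (10/s^3)/s = 10/s^4. (Check: ∫₀ᵗ 5·τ^2 dτ = 5t^3/3.)

Final answer: 10/s^4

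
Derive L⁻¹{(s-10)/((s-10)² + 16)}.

Using frequency shift: L⁻¹{(s-a)/((s-a)² + b²)} = e^(at)cos(bt). Here a=10, b=4

Final answer: e^(10t)·cos(4t)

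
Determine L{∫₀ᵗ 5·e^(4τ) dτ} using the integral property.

L{∫₀ᵗ f(τ)dτ} = F(s)/s with F(s) = 5/(s-4), so L{∫₀ᵗ 5·e^(4τ) dτ} = 5/(s(s-4))

Final answer: 5/(s(s-4))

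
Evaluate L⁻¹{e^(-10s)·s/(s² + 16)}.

L⁻¹{s/(s² + 16)} = cos(4t). By the time shift theorem, L⁻¹{e^(-as)F(s)} = u(t-a)f(t-a) with a=10, so L⁻¹{e^(-10s)·s/(s² + 16)} = u(t-10)·cos(4(t-10))

Final answer: u(t-10)·cos(4(t-10))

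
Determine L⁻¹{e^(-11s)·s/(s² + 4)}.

L⁻¹{s/(s² + 4)} = cos(2t). By the time shift theorem, L⁻¹{e^(-as)F(s)} = u(t-a)f(t-a) with a=11, so L⁻¹{e^(-11s)·s/(s² + 4)} = u(t-11)·cos(2(t-11))

Final answer: u(t-11)·cos(2(t-11))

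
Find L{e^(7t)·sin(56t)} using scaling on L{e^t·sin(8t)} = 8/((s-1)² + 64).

Scaling with a=7: L{e^(7t)·sin(56t)} = (1/7) · 8/((s/7-1)² + 64). Simplifying: 56/((s-7)² + 3136)

Final answer: 56/((s-7)² + 3136)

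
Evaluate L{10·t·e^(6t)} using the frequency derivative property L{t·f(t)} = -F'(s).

L{e^(6t)} = 1/(s-6). By frequency derivative: L{t·e^(6t)} = -d/ds[1/(s-6)] = -(-1)/(s-6)² = 1/(s-6)². Then L{10·t·e^(6t)} = 10·1/(s-6)² = 10/(s-6)²

Final answer: 10/(s-6)²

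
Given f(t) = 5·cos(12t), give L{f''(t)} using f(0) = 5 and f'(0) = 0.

F(s) = 5s/(s² + 144). L{f''(t)} = s²F(s) - sf(0) - f'(0) = 5s³/(s² + 144) - 5s = (5s³ - 5s(s² + 144))/(s² + 144) = -720s/(s² + 144)

Final answer: -720s/(s² + 144)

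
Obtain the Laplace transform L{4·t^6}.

L{t^n} = n!/s^(n+1), so L{t^6} = 720/s^7. Then L{4·t^6} = 4·720/s^7 = 2880/s^7

Final answer: 2880/s^7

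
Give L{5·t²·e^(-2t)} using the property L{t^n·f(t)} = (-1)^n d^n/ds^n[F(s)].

L{e^(-2t)} = 1/(s+2). d/ds[1/(s+2)] = -1/(s+2)². d²/ds²[1/(s+2)] = 2/(s+2)³. So L{t²·e^(-2t)} = (-1)² · 2/(s+2)³ = 2/(s+2)³. Then L{5·t²·e^(-2t)} = 5·2/(s+2)³ = 10/(s+2)³

Final answer: 10/(s+2)³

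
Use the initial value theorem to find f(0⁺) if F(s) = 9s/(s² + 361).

f(0⁺) = lim_{s→∞} s·9s/(s² + 361) = lim_{s→∞} 9s²/(s² + 361) = 9

Final answer: 9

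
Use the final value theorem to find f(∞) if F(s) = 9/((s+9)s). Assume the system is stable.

f(∞) = lim_{s→0} sF(s) = lim_{s→0} 9/(s+9) = 1

Final answer: 1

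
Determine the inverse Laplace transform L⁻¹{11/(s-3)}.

L⁻¹{1/(s-a)} = e^(at), so L⁻¹{1/(s-3)} = e^(3t), and L⁻¹{11/(s-3)} = 11·e^(3t)

Final answer: 11·e^(3t)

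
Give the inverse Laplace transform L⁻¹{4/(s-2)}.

L⁻¹{1/(s-a)} = e^(at), so L⁻¹{1/(s-2)} = e^(2t), and L⁻¹{4/(s-2)} = 4·e^(2t)

Final answer: 4·e^(2t)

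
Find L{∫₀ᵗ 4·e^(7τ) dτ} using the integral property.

L{∫₀ᵗ f(τ)dτ} = F(s)/s with F(s) = 4/(s-7), so L{∫₀ᵗ 4·e^(7τ) dτ} = 4/(s(s-7))

Final answer: 4/(s(s-7))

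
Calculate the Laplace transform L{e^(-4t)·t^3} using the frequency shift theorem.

L{e^(at)·t^n} = n!/(s-a)^(n+1), so L{e^(-4t)·t^3} = 6/(s+4)^4

Final answer: 6/(s+4)^4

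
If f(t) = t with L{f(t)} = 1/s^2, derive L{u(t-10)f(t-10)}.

Time shift theorem: L{u(t-a)f(t-a)} = e^(-as)F(s). Here a=10, F(s) = 1/s^2, so L{u(t-10)f(t-10)} = e^(-10s)·1/s^2

Final answer: e^(-10s)·1/s^2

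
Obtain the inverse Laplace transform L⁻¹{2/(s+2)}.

L⁻¹{1/(s-a)} = e^(at), so L⁻¹{1/(s+2)} = e^(-2t), and L⁻¹{2/(s+2)} = 2·e^(-2t)

Final answer: 2·e^(-2t)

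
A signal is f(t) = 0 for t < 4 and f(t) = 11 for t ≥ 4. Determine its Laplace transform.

f(t) = 11·u(t-4). L{u(t-4)} = e^(-4s)/s, so L{f(t)} = 11·e^(-4s)/s

Final answer: 11·e^(-4s)/s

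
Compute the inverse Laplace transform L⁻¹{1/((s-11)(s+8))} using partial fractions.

Decompose: A/(s-11) + B/(s+8). A = 1/19, B = -1/19. f(t) = (e^(11t) - e^(-8t))/19

Final answer: (e^(11t) - e^(-8t))/19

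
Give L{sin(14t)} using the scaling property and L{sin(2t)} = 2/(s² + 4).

Using L{f(at)} = (1/a)F(s/a) with a=7: L{sin(14t)} = (1/7) · 2/((s/7)² + 4) = (1/7) · 2·49/(s² + 196) = 14/(s² + 196)

Final answer: 14/(s² + 196)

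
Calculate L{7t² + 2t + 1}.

L{7t² + 2t + 1} = 7·2/s³ + 2/s² + 1/s = 14/s³ + 2/s² + 1/s

Final answer: 14/s³ + 2/s² + 1/s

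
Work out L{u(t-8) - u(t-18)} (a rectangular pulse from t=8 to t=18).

L{u(t-a)} = e^(-as)/s. L{u(t-8) - u(t-18)} = (e^(-8s) - e^(-18s))/s

Final answer: (e^(-8s) - e^(-18s))/s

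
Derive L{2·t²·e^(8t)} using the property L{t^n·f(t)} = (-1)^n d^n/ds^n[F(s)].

L{e^(8t)} = 1/(s-8). d/ds[1/(s-8)] = -1/(s-8)². d²/ds²[1/(s-8)] = 2/(s-8)³. So L{t²·e^(8t)} = (-1)² · 2/(s-8)³ = 2/(s-8)³. Then L{2·t²·e^(8t)} = 2·2/(s-8)³ = 4/(s-8)³

Final answer: 4/(s-8)³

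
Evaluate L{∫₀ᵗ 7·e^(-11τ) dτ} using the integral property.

L{∫₀ᵗ f(τ)dτ} = F(s)/s with F(s) = 7/(s+11), so L{∫₀ᵗ 7·e^(-11τ) dτ} = 7/(s(s+11))

Final answer: 7/(s(s+11))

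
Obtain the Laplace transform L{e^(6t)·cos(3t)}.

L{e^(at)·cos(ωt)} = (s-a)/((s-a)² + ω²), so L{e^(6t)·cos(3t)} = (s-6)/((s-6)² + 9)

Final answer: (s-6)/((s-6)² + 9)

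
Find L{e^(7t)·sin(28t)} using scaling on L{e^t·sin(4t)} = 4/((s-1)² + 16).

Scaling with a=7: L{e^(7t)·sin(28t)} = (1/7) · 4/((s/7-1)² + 16). Simplifying: 28/((s-7)² + 784)

Final answer: 28/((s-7)² + 784)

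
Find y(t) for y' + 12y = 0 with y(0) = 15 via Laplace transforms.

L{y'} + 12L{y} = 0. sY - 15 + 12Y = 0. Y(s+12) = 15. Y = 15/(s+12)

Final answer: y(t) = 15e^(-12t)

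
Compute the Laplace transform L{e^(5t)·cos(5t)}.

L{e^(at)·cos(ωt)} = (s-a)/((s-a)² + ω²), so L{e^(5t)·cos(5t)} = (s-5)/((s-5)² + 25)

Final answer: (s-5)/((s-5)² + 25)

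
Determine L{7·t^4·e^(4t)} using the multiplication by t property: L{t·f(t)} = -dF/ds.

Using L{t^n·e^(at)} = n!/(s-a)^(n+1), L{t^4·e^(4t)} = 24/(s-4)^5, so L{7·t^4·e^(4t)} = 7·24/(s-4)^5 = 168/(s-4)^5

Final answer: 168/(s-4)^5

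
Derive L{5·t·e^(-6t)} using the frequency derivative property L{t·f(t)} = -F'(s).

L{e^(-6t)} = 1/(s+6). By frequency derivative: L{t·e^(-6t)} = -d/ds[1/(s+6)] = -(-1)/(s+6)² = 1/(s+6)². Then L{5·t·e^(-6t)} = 5·1/(s+6)² = 5/(s+6)²

Final answer: 5/(s+6)²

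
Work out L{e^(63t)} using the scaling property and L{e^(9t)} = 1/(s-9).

Using L{f(at)} = (1/a)F(s/a) with a=7 and f(t) = e^(9t): L{e^(63t)} = (1/7) · 1/((s/7)-9) = (1/7) · 7/(s-63) = 1/(s-63)

Final answer: 1/(s-63)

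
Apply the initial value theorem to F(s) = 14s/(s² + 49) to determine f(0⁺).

f(0⁺) = lim_{s→∞} s·14s/(s² + 49) = lim_{s→∞} 14s²/(s² + 49) = 14

Final answer: 14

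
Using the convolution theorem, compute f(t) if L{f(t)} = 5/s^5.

5/s^5 = (5/s)·(1/s^4) = L{5}·L{t^3/6}. By convolution, f(t) = 5*t^3/6 = ∫₀ᵗ 5·τ^3/6 dτ = 5·t^4/24

Final answer: 5·t^4/24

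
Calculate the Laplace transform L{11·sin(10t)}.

L{sin(ωt)} = ω/(s² + ω²), so L{sin(10t)} = 10/(s² + 100). Then L{11·sin(10t)} = 11·10/(s² + 100) = 110/(s² + 100)

Final answer: 110/(s² + 100)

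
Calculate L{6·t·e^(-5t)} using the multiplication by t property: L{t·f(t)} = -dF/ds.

Using L{t^n·e^(at)} = n!/(s-a)^(n+1), L{t·e^(-5t)} = 1/(s+5)^2, so L{6·t·e^(-5t)} = 6·1/(s+5)^2 = 6/(s+5)^2

Final answer: 6/(s+5)^2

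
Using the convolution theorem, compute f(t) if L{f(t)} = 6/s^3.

6/s^3 = (6/s)·(1/s^2) = L{6}·L{t}. By convolution, f(t) = 6*t = ∫₀ᵗ 6·τ dτ = 6·t²/2

Final answer: 6·t²/2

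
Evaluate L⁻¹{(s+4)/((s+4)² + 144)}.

Using frequency shift: L⁻¹{(s-a)/((s-a)² + b²)} = e^(at)cos(bt). Here a=-4, b=12

Final answer: e^(-4t)·cos(12t)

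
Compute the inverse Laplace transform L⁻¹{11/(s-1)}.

L⁻¹{1/(s-a)} = e^(at), so L⁻¹{1/(s-1)} = e^t, and L⁻¹{11/(s-1)} = 11·e^t

Final answer: 11·e^t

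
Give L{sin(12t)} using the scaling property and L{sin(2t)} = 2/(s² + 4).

Using L{f(at)} = (1/a)F(s/a) with a=6: L{sin(12t)} = (1/6) · 2/((s/6)² + 4) = (1/6) · 2·36/(s² + 144) = 12/(s² + 144)

Final answer: 12/(s² + 144)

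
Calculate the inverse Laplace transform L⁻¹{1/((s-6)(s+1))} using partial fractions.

Decompose: A/(s-6) + B/(s+1). A = 1/7, B = -1/7. f(t) = (e^(6t) - e^(-t))/7

Final answer: (e^(6t) - e^(-t))/7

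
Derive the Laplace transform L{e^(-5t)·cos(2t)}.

L{e^(at)·cos(ωt)} = (s-a)/((s-a)² + ω²), so L{e^(-5t)·cos(2t)} = (s+5)/((s+5)² + 4)

Final answer: (s+5)/((s+5)² + 4)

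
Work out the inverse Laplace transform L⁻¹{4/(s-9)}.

L⁻¹{1/(s-a)} = e^(at), so L⁻¹{1/(s-9)} = e^(9t), and L⁻¹{4/(s-9)} = 4·e^(9t)

Final answer: 4·e^(9t)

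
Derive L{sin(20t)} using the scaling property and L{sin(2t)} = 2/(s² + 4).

Using L{f(at)} = (1/a)F(s/a) with a=10: L{sin(20t)} = (1/10) · 2/((s/10)² + 4) = (1/10) · 2·100/(s² + 400) = 20/(s² + 400)

Final answer: 20/(s² + 400)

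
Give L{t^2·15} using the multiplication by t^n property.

L{15} = 15/s. d^1/ds^1[1/s] = -1/s². d^2/ds^2[1/s] = 2/s^3. So L{t^2} = (-1)^{2}·2/s^3 = 2/s^3. Then L{t^2·15} = 15·2/s^3 = 30/s^3

Final answer: 30/s^3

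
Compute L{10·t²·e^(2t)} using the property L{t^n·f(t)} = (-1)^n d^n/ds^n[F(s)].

L{e^(2t)} = 1/(s-2). d/ds[1/(s-2)] = -1/(s-2)². d²/ds²[1/(s-2)] = 2/(s-2)³. So L{t²·e^(2t)} = (-1)² · 2/(s-2)³ = 2/(s-2)³. Then L{10·t²·e^(2t)} = 10·2/(s-2)³ = 20/(s-2)³

Final answer: 20/(s-2)³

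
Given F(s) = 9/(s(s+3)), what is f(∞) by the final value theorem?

f(∞) = lim_{s→0} s·9/(s(s+3)) = lim_{s→0} 9/(s+3) = 9/3 = 3

Final answer: 3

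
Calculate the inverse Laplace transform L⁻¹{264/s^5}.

L⁻¹{n!/s^(n+1)} = t^n with n=4. So L⁻¹{24/s^5} = t^4, and L⁻¹{264/s^5} = (264/24)·t^4 = 11·t^4

Final answer: 11·t^4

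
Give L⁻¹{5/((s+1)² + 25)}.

Form: b/((s-a)² + b²) → e^(at)sin(bt). With a=-1, b=5

Final answer: e^(-t)·sin(5t)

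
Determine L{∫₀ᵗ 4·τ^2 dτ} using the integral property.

L{∫₀ᵗ f(τ)dτ} = F(s)/s with f(t) = 4t^2. F(s) = 8/s^3, so L{∫₀ᵗ 4·τ^2 dτ} = (8/s^3)/s = 8/s^4. (Check: ∫₀ᵗ 4·τ^2 dτ = 4t^3/3.)

Final answer: 8/s^4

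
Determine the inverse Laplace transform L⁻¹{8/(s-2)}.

L⁻¹{1/(s-a)} = e^(at), so L⁻¹{1/(s-2)} = e^(2t), and L⁻¹{8/(s-2)} = 8·e^(2t)

Final answer: 8·e^(2t)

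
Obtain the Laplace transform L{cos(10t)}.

L{cos(ωt)} = s/(s² + ω²), so L{cos(10t)} = s/(s² + 100)

Final answer: s/(s² + 100)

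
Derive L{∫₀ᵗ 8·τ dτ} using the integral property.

L{∫₀ᵗ f(τ)dτ} = F(s)/s with f(t) = 8t. F(s) = 8/s^2, so L{∫₀ᵗ 8·τ dτ} = (8/s^2)/s = 8/s^3. (Check: ∫₀ᵗ 8·τ dτ = 8t^2/2.)

Final answer: 8/s^3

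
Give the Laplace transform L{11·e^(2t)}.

L{e^(at)} = 1/(s-a), so L{e^(2t)} = 1/(s-2). Then L{11·e^(2t)} = 11/(s-2)

Final answer: 11/(s-2)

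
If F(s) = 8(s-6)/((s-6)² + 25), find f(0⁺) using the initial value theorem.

f(0⁺) = lim_{s→∞} sF(s) = lim_{s→∞} 8s(s-6)/((s-6)² + 25) = 8

Final answer: 8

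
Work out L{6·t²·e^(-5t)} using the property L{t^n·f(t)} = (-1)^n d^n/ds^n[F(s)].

L{e^(-5t)} = 1/(s+5). d/ds[1/(s+5)] = -1/(s+5)². d²/ds²[1/(s+5)] = 2/(s+5)³. So L{t²·e^(-5t)} = (-1)² · 2/(s+5)³ = 2/(s+5)³. Then L{6·t²·e^(-5t)} = 6·2/(s+5)³ = 12/(s+5)³

Final answer: 12/(s+5)³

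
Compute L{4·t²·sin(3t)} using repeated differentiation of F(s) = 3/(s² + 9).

F(s) = 3/(s² + 9). F'(s) = -6s/(s² + 9)². F''(s) = -6(9 - 3s²)/(s² + 9)³ = (18s² - 54)/(s² + 9)³. So L{t²·sin(3t)} = (-1)² F''(s) = (18s² - 54)/(s² + 9)³. Then L{4·t²·sin(3t)} = 4·(18s² - 54)/(s² + 9)³ = (72s² - 216)/(s² + 9)³

Final answer: (72s² - 216)/(s² + 9)³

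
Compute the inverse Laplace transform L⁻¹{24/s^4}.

L⁻¹{n!/s^(n+1)} = t^n with n=3. So L⁻¹{6/s^4} = t^3, and L⁻¹{24/s^4} = (24/6)·t^3 = 4·t^3

Final answer: 4·t^3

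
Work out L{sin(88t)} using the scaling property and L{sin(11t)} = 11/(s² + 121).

Using L{f(at)} = (1/a)F(s/a) with a=8: L{sin(88t)} = (1/8) · 11/((s/8)² + 121) = (1/8) · 11·64/(s² + 7744) = 88/(s² + 7744)

Final answer: 88/(s² + 7744)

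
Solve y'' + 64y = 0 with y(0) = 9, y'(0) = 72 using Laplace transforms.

L{y''} + 64L{y} = 0. s²Y - 9s - 72 + 64Y = 0. Y(s² + 64) = 9s + 72. Y = (9s + 72)/(s² + 64). Inverting: y(t) = 9cos(8t) + 9sin(8t)

Final answer: y(t) = 9cos(8t) + 9sin(8t)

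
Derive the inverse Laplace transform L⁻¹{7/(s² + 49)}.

L⁻¹{7/(s² + 49)} = sin(7t)

Final answer: sin(7t)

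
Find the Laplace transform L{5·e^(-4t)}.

L{e^(at)} = 1/(s-a), so L{e^(-4t)} = 1/(s+4). Then L{5·e^(-4t)} = 5/(s+4)

Final answer: 5/(s+4)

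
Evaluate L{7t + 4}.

L{7t + 4} = 7·L{t} + 4·L{1} = 7/s² + 4/s

Final answer: 7/s² + 4/s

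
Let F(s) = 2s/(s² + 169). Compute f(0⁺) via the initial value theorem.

f(0⁺) = lim_{s→∞} s·2s/(s² + 169) = lim_{s→∞} 2s²/(s² + 169) = 2

Final answer: 2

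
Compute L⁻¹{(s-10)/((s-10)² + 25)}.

Using frequency shift: L⁻¹{(s-a)/((s-a)² + b²)} = e^(at)cos(bt). Here a=10, b=5

Final answer: e^(10t)·cos(5t)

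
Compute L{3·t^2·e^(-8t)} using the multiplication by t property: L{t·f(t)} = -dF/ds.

Using L{t^n·e^(at)} = n!/(s-a)^(n+1), L{t^2·e^(-8t)} = 2/(s+8)^3, so L{3·t^2·e^(-8t)} = 3·2/(s+8)^3 = 6/(s+8)^3

Final answer: 6/(s+8)^3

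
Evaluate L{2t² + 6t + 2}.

L{2t² + 6t + 2} = 2·2/s³ + 6/s² + 2/s = 4/s³ + 6/s² + 2/s

Final answer: 4/s³ + 6/s² + 2/s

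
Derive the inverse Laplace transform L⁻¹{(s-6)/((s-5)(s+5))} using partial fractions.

Using partial fractions, f(t) = (-e^(5t) + 11e^(-5t))/10

Final answer: (-e^(5t) + 11e^(-5t))/10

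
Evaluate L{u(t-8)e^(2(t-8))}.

u(t-a)f(t-a) with f(t)=e^(2t). L{e^(2t)} = 1/(s-2). By time shift: e^(-8s)/(s-2)

Final answer: e^(-8s)/(s-2)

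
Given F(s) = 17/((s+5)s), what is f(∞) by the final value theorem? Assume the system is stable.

f(∞) = lim_{s→0} sF(s) = lim_{s→0} 17/(s+5) = 17/5

Final answer: 17/5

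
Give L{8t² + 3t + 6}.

L{8t² + 3t + 6} = 8·2/s³ + 3/s² + 6/s = 16/s³ + 3/s² + 6/s

Final answer: 16/s³ + 3/s² + 6/s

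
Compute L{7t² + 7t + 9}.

L{7t² + 7t + 9} = 7·2/s³ + 7/s² + 9/s = 14/s³ + 7/s² + 9/s

Final answer: 14/s³ + 7/s² + 9/s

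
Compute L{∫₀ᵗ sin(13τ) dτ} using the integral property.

L{∫₀ᵗ f(τ)dτ} = F(s)/s with F(s) = 13/(s² + 169), so the result is (13/(s² + 169))/s = 13/(s(s² + 169))

Final answer: 13/(s(s² + 169))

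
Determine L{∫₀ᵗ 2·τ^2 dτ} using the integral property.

L{∫₀ᵗ f(τ)dτ} = F(s)/s with f(t) = 2t^2. F(s) = 4/s^3, so L{∫₀ᵗ 2·τ^2 dτ} = (4/s^3)/s = 4/s^4. (Check: ∫₀ᵗ 2·τ^2 dτ = 2t^3/3.)

Final answer: 4/s^4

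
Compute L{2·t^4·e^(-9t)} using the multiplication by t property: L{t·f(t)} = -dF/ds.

Using L{t^n·e^(at)} = n!/(s-a)^(n+1), L{t^4·e^(-9t)} = 24/(s+9)^5, so L{2·t^4·e^(-9t)} = 2·24/(s+9)^5 = 48/(s+9)^5

Final answer: 48/(s+9)^5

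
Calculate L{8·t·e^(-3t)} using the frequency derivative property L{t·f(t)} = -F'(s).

L{e^(-3t)} = 1/(s+3). By frequency derivative: L{t·e^(-3t)} = -d/ds[1/(s+3)] = -(-1)/(s+3)² = 1/(s+3)². Then L{8·t·e^(-3t)} = 8·1/(s+3)² = 8/(s+3)²

Final answer: 8/(s+3)²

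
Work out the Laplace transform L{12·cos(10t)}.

L{cos(ωt)} = s/(s² + ω²), so L{cos(10t)} = s/(s² + 100). Then L{12·cos(10t)} = 12·s/(s² + 100) = 12s/(s² + 100)

Final answer: 12s/(s² + 100)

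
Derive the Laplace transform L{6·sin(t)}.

L{sin(ωt)} = ω/(s² + ω²), so L{sin(t)} = 1/(s² + 1). Then L{6·sin(t)} = 6·1/(s² + 1) = 6/(s² + 1)

Final answer: 6/(s² + 1)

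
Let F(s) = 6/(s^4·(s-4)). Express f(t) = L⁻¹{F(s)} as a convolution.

6/(s^4·(s-4)) = (6/s^4)·(1/(s-4)) = L{t^3}·L{e^(4t)}. So f(t) = t^3*e^(4t) = ∫₀ᵗ τ^3·e^(4(t-τ)) dτ

Final answer: ∫₀ᵗ τ^3·e^(4(t-τ)) dτ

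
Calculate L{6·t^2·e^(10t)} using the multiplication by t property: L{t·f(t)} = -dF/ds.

Using L{t^n·e^(at)} = n!/(s-a)^(n+1), L{t^2·e^(10t)} = 2/(s-10)^3, so L{6·t^2·e^(10t)} = 6·2/(s-10)^3 = 12/(s-10)^3

Final answer: 12/(s-10)^3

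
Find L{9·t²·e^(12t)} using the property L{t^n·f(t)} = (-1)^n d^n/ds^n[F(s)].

L{e^(12t)} = 1/(s-12). d/ds[1/(s-12)] = -1/(s-12)². d²/ds²[1/(s-12)] = 2/(s-12)³. So L{t²·e^(12t)} = (-1)² · 2/(s-12)³ = 2/(s-12)³. Then L{9·t²·e^(12t)} = 9·2/(s-12)³ = 18/(s-12)³

Final answer: 18/(s-12)³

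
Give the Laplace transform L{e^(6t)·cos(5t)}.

L{e^(at)·cos(ωt)} = (s-a)/((s-a)² + ω²), so L{e^(6t)·cos(5t)} = (s-6)/((s-6)² + 25)

Final answer: (s-6)/((s-6)² + 25)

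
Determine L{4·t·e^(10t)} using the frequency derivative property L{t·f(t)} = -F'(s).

L{e^(10t)} = 1/(s-10). By frequency derivative: L{t·e^(10t)} = -d/ds[1/(s-10)] = -(-1)/(s-10)² = 1/(s-10)². Then L{4·t·e^(10t)} = 4·1/(s-10)² = 4/(s-10)²

Final answer: 4/(s-10)²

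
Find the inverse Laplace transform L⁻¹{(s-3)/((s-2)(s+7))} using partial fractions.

Using partial fractions, f(t) = (-e^(2t) + 10e^(-7t))/9

Final answer: (-e^(2t) + 10e^(-7t))/9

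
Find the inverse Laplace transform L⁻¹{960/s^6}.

L⁻¹{n!/s^(n+1)} = t^n with n=5. So L⁻¹{120/s^6} = t^5, and L⁻¹{960/s^6} = (960/120)·t^5 = 8·t^5

Final answer: 8·t^5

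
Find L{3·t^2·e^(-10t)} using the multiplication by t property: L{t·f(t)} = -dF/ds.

Using L{t^n·e^(at)} = n!/(s-a)^(n+1), L{t^2·e^(-10t)} = 2/(s+10)^3, so L{3·t^2·e^(-10t)} = 3·2/(s+10)^3 = 6/(s+10)^3

Final answer: 6/(s+10)^3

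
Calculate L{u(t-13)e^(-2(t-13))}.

u(t-a)f(t-a) with f(t)=e^(-2t). L{e^(-2t)} = 1/(s+2). By time shift: e^(-13s)/(s+2)

Final answer: e^(-13s)/(s+2)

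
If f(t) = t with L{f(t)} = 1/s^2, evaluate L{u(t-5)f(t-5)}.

Time shift theorem: L{u(t-a)f(t-a)} = e^(-as)F(s). Here a=5, F(s) = 1/s^2, so L{u(t-5)f(t-5)} = e^(-5s)·1/s^2

Final answer: e^(-5s)·1/s^2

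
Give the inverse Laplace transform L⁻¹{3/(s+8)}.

L⁻¹{1/(s-a)} = e^(at), so L⁻¹{1/(s+8)} = e^(-8t), and L⁻¹{3/(s+8)} = 3·e^(-8t)

Final answer: 3·e^(-8t)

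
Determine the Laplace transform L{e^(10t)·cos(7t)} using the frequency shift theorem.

Frequency shift: L{e^(at)f(t)} = F(s-a). L{e^(10t)·cos(7t)} = (s-10)/((s-10)² + 49)

Final answer: (s-10)/((s-10)² + 49)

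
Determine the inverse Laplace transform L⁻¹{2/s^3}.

L⁻¹{n!/s^(n+1)} = t^n with n=2. So L⁻¹{2/s^3} = t^2

Final answer: t^2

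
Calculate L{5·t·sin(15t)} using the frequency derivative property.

L{sin(15t)} = 15/(s² + 225). By L{t·f(t)} = -F'(s): -d/ds[15/(s² + 225)] = -(15)·(-2s)/(s² + 225)² = 30s/(s² + 225)². Then L{5·t·sin(15t)} = 5·30s/(s² + 225)² = 150s/(s² + 225)²

Final answer: 150s/(s² + 225)²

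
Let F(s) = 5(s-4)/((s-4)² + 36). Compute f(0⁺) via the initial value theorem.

f(0⁺) = lim_{s→∞} sF(s) = lim_{s→∞} 5s(s-4)/((s-4)² + 36) = 5

Final answer: 5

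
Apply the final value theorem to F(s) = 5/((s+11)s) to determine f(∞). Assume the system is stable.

f(∞) = lim_{s→0} sF(s) = lim_{s→0} 5/(s+11) = 5/11

Final answer: 5/11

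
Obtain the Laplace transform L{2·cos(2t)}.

L{cos(ωt)} = s/(s² + ω²), so L{cos(2t)} = s/(s² + 4). Then L{2·cos(2t)} = 2·s/(s² + 4) = 2s/(s² + 4)

Final answer: 2s/(s² + 4)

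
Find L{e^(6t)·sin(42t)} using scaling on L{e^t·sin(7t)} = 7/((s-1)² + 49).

Scaling with a=6: L{e^(6t)·sin(42t)} = (1/6) · 7/((s/6-1)² + 49). Simplifying: 42/((s-6)² + 1764)

Final answer: 42/((s-6)² + 1764)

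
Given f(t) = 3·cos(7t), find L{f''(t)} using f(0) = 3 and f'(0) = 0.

F(s) = 3s/(s² + 49). L{f''(t)} = s²F(s) - sf(0) - f'(0) = 3s³/(s² + 49) - 3s = (3s³ - 3s(s² + 49))/(s² + 49) = -147s/(s² + 49)

Final answer: -147s/(s² + 49)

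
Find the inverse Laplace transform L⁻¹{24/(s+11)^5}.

L⁻¹{n!/(s-a)^(n+1)} = t^n·e^(at), so L⁻¹{24/(s+11)^5} = t^4·e^(-11t)

Final answer: t^4·e^(-11t)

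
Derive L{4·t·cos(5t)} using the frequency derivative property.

L{cos(5t)} = s/(s² + 25). Derivative: d/ds[s/(s² + 25)] = [(s² + 25) - s·2s]/(s² + 25)² = (25 - s²)/(s² + 25)². So L{t·cos(5t)} = -F'(s) = (s² - 25)/(s² + 25)². Then L{4·t·cos(5t)} = 4·(s² - 25)/(s² + 25)²

Final answer: 4·(s² - 25)/(s² + 25)²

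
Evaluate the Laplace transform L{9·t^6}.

L{t^n} = n!/s^(n+1), so L{t^6} = 720/s^7. Then L{9·t^6} = 9·720/s^7 = 6480/s^7

Final answer: 6480/s^7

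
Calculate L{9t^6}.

L{t^n} = n!/s^(n+1). So L{9t^6} = 9·6!/s^7 = 6480/s^7

Final answer: 6480/s^7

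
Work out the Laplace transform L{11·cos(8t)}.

L{cos(ωt)} = s/(s² + ω²), so L{cos(8t)} = s/(s² + 64). Then L{11·cos(8t)} = 11·s/(s² + 64) = 11s/(s² + 64)

Final answer: 11s/(s² + 64)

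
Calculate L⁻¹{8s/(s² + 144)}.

This is the form c·s/(s² + a²) with a = 12, c = 8. L⁻¹ = 8·cos(12t)

Final answer: 8·cos(12t)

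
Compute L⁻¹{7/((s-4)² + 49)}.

Form: b/((s-a)² + b²) → e^(at)sin(bt). With a=4, b=7

Final answer: e^(4t)·sin(7t)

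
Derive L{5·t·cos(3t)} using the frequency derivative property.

L{cos(3t)} = s/(s² + 9). Derivative: d/ds[s/(s² + 9)] = [(s² + 9) - s·2s]/(s² + 9)² = (9 - s²)/(s² + 9)². So L{t·cos(3t)} = -F'(s) = (s² - 9)/(s² + 9)². Then L{5·t·cos(3t)} = 5·(s² - 9)/(s² + 9)²

Final answer: 5·(s² - 9)/(s² + 9)²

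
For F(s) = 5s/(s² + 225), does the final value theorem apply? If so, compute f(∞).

The final value theorem requires all poles of sF(s) in the left half-plane. sF(s) = 5s²/(s² + 225) has poles at s = ±15i (imaginary axis). Theorem does NOT apply (oscillatory system).

Final answer: Not applicable (oscillatory)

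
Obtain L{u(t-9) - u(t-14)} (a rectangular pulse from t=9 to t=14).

L{u(t-a)} = e^(-as)/s. L{u(t-9) - u(t-14)} = (e^(-9s) - e^(-14s))/s

Final answer: (e^(-9s) - e^(-14s))/s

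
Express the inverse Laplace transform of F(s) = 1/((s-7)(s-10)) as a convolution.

1/((s-7)(s-10)) = (1/(s-7))·(1/(s-10)) = L{e^(7t)}·L{e^(10t)}. So f(t) = e^(7t)*e^(10t) = ∫₀ᵗ e^(7τ)·e^(10(t-τ)) dτ

Final answer: ∫₀ᵗ e^(7τ)·e^(10(t-τ)) dτ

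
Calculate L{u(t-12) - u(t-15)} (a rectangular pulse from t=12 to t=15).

L{u(t-a)} = e^(-as)/s. L{u(t-12) - u(t-15)} = (e^(-12s) - e^(-15s))/s

Final answer: (e^(-12s) - e^(-15s))/s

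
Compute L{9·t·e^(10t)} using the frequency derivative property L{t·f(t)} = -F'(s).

L{e^(10t)} = 1/(s-10). By frequency derivative: L{t·e^(10t)} = -d/ds[1/(s-10)] = -(-1)/(s-10)² = 1/(s-10)². Then L{9·t·e^(10t)} = 9·1/(s-10)² = 9/(s-10)²

Final answer: 9/(s-10)²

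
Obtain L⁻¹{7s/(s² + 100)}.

This is the form c·s/(s² + a²) with a = 10, c = 7. L⁻¹ = 7·cos(10t)

Final answer: 7·cos(10t)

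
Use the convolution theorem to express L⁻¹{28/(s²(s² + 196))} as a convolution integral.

28/(s²(s² + 196)) = (1/s²)·(28/(s² + 196)) = L{t}·L{2·sin(14t)}. So f(t) = t*(2·sin(14t)) = ∫₀ᵗ 2τ·sin(14(t-τ)) dτ

Final answer: ∫₀ᵗ 2τ·sin(14(t-τ)) dτ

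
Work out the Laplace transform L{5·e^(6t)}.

L{e^(at)} = 1/(s-a), so L{e^(6t)} = 1/(s-6). Then L{5·e^(6t)} = 5/(s-6)

Final answer: 5/(s-6)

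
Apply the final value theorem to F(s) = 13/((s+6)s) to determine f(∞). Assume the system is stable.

f(∞) = lim_{s→0} sF(s) = lim_{s→0} 13/(s+6) = 13/6

Final answer: 13/6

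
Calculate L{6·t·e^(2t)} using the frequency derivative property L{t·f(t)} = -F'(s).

L{e^(2t)} = 1/(s-2). By frequency derivative: L{t·e^(2t)} = -d/ds[1/(s-2)] = -(-1)/(s-2)² = 1/(s-2)². Then L{6·t·e^(2t)} = 6·1/(s-2)² = 6/(s-2)²

Final answer: 6/(s-2)²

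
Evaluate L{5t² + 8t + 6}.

L{5t² + 8t + 6} = 5·2/s³ + 8/s² + 6/s = 10/s³ + 8/s² + 6/s

Final answer: 10/s³ + 8/s² + 6/s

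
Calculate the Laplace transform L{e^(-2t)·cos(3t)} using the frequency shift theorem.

Frequency shift: L{e^(at)f(t)} = F(s-a). L{e^(-2t)·cos(3t)} = (s+2)/((s+2)² + 9)

Final answer: (s+2)/((s+2)² + 9)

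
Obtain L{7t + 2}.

L{7t + 2} = 7·L{t} + 2·L{1} = 7/s² + 2/s

Final answer: 7/s² + 2/s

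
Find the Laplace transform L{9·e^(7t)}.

L{e^(at)} = 1/(s-a), so L{e^(7t)} = 1/(s-7). Then L{9·e^(7t)} = 9/(s-7)

Final answer: 9/(s-7)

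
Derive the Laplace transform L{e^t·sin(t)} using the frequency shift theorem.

Frequency shift: L{e^(at)f(t)} = F(s-a). L{e^t·sin(t)} = 1/((s-1)² + 1)

Final answer: 1/((s-1)² + 1)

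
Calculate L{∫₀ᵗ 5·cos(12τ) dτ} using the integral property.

L{∫₀ᵗ f(τ)dτ} = F(s)/s with F(s) = 5s/(s² + 144), so the result is (5s/(s² + 144))/s = 5/(s² + 144)

Final answer: 5/(s² + 144)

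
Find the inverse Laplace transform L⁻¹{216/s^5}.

L⁻¹{n!/s^(n+1)} = t^n with n=4. So L⁻¹{24/s^5} = t^4, and L⁻¹{216/s^5} = (216/24)·t^4 = 9·t^4

Final answer: 9·t^4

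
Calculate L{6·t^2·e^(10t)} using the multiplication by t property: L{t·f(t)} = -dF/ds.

Using L{t^n·e^(at)} = n!/(s-a)^(n+1), L{t^2·e^(10t)} = 2/(s-10)^3, so L{6·t^2·e^(10t)} = 6·2/(s-10)^3 = 12/(s-10)^3

Final answer: 12/(s-10)^3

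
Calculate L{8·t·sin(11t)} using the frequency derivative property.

L{sin(11t)} = 11/(s² + 121). By L{t·f(t)} = -F'(s): -d/ds[11/(s² + 121)] = -(11)·(-2s)/(s² + 121)² = 22s/(s² + 121)². Then L{8·t·sin(11t)} = 8·22s/(s² + 121)² = 176s/(s² + 121)²

Final answer: 176s/(s² + 121)²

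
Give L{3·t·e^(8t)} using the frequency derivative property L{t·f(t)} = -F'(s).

L{e^(8t)} = 1/(s-8). By frequency derivative: L{t·e^(8t)} = -d/ds[1/(s-8)] = -(-1)/(s-8)² = 1/(s-8)². Then L{3·t·e^(8t)} = 3·1/(s-8)² = 3/(s-8)²

Final answer: 3/(s-8)²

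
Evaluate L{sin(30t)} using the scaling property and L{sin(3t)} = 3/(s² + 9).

Using L{f(at)} = (1/a)F(s/a) with a=10: L{sin(30t)} = (1/10) · 3/((s/10)² + 9) = (1/10) · 3·100/(s² + 900) = 30/(s² + 900)

Final answer: 30/(s² + 900)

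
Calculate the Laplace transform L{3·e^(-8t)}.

L{e^(at)} = 1/(s-a), so L{e^(-8t)} = 1/(s+8). Then L{3·e^(-8t)} = 3/(s+8)

Final answer: 3/(s+8)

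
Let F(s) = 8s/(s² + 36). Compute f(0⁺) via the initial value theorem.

f(0⁺) = lim_{s→∞} s·8s/(s² + 36) = lim_{s→∞} 8s²/(s² + 36) = 8

Final answer: 8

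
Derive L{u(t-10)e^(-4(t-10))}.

u(t-a)f(t-a) with f(t)=e^(-4t). L{e^(-4t)} = 1/(s+4). By time shift: e^(-10s)/(s+4)

Final answer: e^(-10s)/(s+4)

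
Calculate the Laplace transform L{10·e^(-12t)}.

L{e^(at)} = 1/(s-a), so L{e^(-12t)} = 1/(s+12). Then L{10·e^(-12t)} = 10/(s+12)

Final answer: 10/(s+12)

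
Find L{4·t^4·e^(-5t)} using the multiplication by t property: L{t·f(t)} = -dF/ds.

Using L{t^n·e^(at)} = n!/(s-a)^(n+1), L{t^4·e^(-5t)} = 24/(s+5)^5, so L{4·t^4·e^(-5t)} = 4·24/(s+5)^5 = 96/(s+5)^5

Final answer: 96/(s+5)^5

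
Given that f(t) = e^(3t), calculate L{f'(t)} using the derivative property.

f(0) = 1, F(s) = 1/(s-3). L{f'(t)} = s·F(s) - f(0) = s/(s-3) - 1 = (s - (s-3))/(s-3) = 3/(s-3)

Final answer: 3/(s-3)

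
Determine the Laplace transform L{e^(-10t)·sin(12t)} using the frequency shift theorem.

Frequency shift: L{e^(at)f(t)} = F(s-a). L{e^(-10t)·sin(12t)} = 12/((s+10)² + 144)

Final answer: 12/((s+10)² + 144)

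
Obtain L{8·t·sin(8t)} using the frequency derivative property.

L{sin(8t)} = 8/(s² + 64). By L{t·f(t)} = -F'(s): -d/ds[8/(s² + 64)] = -(8)·(-2s)/(s² + 64)² = 16s/(s² + 64)². Then L{8·t·sin(8t)} = 8·16s/(s² + 64)² = 128s/(s² + 64)²

Final answer: 128s/(s² + 64)²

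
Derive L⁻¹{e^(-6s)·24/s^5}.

L⁻¹{24/s^5} = t^4. By the time shift theorem, L⁻¹{e^(-as)F(s)} = u(t-a)f(t-a) with a=6, so L⁻¹{e^(-6s)·24/s^5} = u(t-6)·(t-6)^4

Final answer: u(t-6)·(t-6)^4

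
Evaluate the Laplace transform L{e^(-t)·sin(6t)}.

L{e^(at)·sin(ωt)} = ω/((s-a)² + ω²), so L{e^(-t)·sin(6t)} = 6/((s+1)² + 36)

Final answer: 6/((s+1)² + 36)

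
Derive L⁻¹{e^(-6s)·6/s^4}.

L⁻¹{6/s^4} = t^3. By the time shift theorem, L⁻¹{e^(-as)F(s)} = u(t-a)f(t-a) with a=6, so L⁻¹{e^(-6s)·6/s^4} = u(t-6)·(t-6)^3

Final answer: u(t-6)·(t-6)^3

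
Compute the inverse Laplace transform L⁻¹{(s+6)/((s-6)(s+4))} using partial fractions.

Using partial fractions, f(t) = (12e^(6t) - 2e^(-4t))/10

Final answer: (12e^(6t) - 2e^(-4t))/10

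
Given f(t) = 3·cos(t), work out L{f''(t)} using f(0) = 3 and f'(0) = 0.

F(s) = 3s/(s² + 1). L{f''(t)} = s²F(s) - sf(0) - f'(0) = 3s³/(s² + 1) - 3s = (3s³ - 3s(s² + 1))/(s² + 1) = -3s/(s² + 1)

Final answer: -3s/(s² + 1)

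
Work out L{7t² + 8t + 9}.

L{7t² + 8t + 9} = 7·2/s³ + 8/s² + 9/s = 14/s³ + 8/s² + 9/s

Final answer: 14/s³ + 8/s² + 9/s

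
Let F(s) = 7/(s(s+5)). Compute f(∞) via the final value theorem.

f(∞) = lim_{s→0} s·7/(s(s+5)) = lim_{s→0} 7/(s+5) = 7/5 = 7/5

Final answer: 7/5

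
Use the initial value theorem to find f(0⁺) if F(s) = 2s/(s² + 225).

f(0⁺) = lim_{s→∞} s·2s/(s² + 225) = lim_{s→∞} 2s²/(s² + 225) = 2

Final answer: 2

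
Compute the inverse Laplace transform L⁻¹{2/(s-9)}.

L⁻¹{1/(s-a)} = e^(at), so L⁻¹{1/(s-9)} = e^(9t), and L⁻¹{2/(s-9)} = 2·e^(9t)

Final answer: 2·e^(9t)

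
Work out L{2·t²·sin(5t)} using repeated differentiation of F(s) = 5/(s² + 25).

F(s) = 5/(s² + 25). F'(s) = -10s/(s² + 25)². F''(s) = -10(25 - 3s²)/(s² + 25)³ = (30s² - 250)/(s² + 25)³. So L{t²·sin(5t)} = (-1)² F''(s) = (30s² - 250)/(s² + 25)³. Then L{2·t²·sin(5t)} = 2·(30s² - 250)/(s² + 25)³ = (60s² - 500)/(s² + 25)³

Final answer: (60s² - 500)/(s² + 25)³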